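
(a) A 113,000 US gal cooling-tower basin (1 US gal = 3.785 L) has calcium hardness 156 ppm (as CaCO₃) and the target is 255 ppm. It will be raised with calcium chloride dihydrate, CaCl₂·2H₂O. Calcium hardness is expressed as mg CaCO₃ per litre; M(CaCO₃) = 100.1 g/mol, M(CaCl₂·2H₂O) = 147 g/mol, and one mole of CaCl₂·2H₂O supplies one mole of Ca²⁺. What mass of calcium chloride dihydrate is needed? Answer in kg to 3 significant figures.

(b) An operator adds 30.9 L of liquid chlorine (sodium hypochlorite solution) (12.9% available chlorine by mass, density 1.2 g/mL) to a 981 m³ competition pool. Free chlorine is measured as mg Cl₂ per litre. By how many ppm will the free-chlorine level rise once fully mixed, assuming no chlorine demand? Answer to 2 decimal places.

(a) 62.2 kg; (b) 4.88 ppm

(a) Volume: 113,000 US gal × 3.785 L/gal = 427,705 L.
(a) Hardness to add: (255 − 156) = 99 mg/L as CaCO₃ × 427,705 L = 42,340 g as CaCO₃.
(a) Moles of Ca²⁺ (1 mol Ca²⁺ ≡ 1 mol CaCO₃): 42,340 / 100.1 g/mol = 423 mol.
(a) Mass of CaCl₂·2H₂O: 423 × 147 = 62,180 g.

(b) Volume: 981 m³ = 981,000 L.
(b) Mass of solution: 30.9 L × 1000 mL/L × 1.2 g/mL = 37,080 g.
(b) Available chlorine delivered: 37,080 g × 0.129 = 4783 g as Cl₂.
(b) Concentration rise: 4783 g / 981,000 L = 4.876 mg/L = 4.88 ppm.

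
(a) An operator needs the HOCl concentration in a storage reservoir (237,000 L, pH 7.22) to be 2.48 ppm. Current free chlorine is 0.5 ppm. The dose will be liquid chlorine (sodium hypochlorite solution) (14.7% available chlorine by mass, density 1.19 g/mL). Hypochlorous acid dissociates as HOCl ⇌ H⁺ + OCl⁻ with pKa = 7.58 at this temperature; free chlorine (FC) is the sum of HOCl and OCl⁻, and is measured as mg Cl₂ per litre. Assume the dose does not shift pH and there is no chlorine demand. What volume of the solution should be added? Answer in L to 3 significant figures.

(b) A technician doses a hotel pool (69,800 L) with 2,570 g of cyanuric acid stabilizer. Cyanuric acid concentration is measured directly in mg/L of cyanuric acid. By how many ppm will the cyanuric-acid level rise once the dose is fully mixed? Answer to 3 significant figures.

(a) 4.15 L; (b) 36.8 ppm

(a) [OCl⁻]/[HOCl] = 10^(pH − pKa) = 10^(7.22 − 7.58) = 0.4365; fraction as HOCl = 1/(1 + 0.4365) = 0.6961.
(a) Free chlorine required for 2.48 ppm HOCl: 2.48 / 0.6961 = 3.563 ppm.
(a) FC to add: 3.563 − 0.5 = 3.063 mg/L as Cl₂.
(a) Cl₂ equivalent: 3.063 mg/L × 237,000 L = 725.8 g.
(a) Product at 14.7% available Cl: 725.8 / 0.147 = 4938 g.
(a) Volume: 4938 g ÷ 1.19 g/mL = 4149 mL.

(b) Rise: 2,570 g / 69,800 L × 1000 = 36.82 mg/L.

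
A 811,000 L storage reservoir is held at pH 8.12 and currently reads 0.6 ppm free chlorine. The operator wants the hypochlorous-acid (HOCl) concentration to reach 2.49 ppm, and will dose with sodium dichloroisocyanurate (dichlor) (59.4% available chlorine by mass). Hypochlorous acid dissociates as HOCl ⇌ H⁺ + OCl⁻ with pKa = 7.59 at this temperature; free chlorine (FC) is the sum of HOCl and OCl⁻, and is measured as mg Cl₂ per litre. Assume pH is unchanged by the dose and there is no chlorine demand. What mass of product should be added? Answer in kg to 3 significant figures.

14.1 kg

[OCl⁻]/[HOCl] = 10^(pH − pKa) = 10^(8.12 − 7.59) = 3.388; fraction as HOCl = 1/(1 + 3.388) = 0.2279.
Free chlorine required for 2.49 ppm HOCl: 2.49 / 0.2279 = 10.93 ppm.
FC to add: 10.93 − 0.6 = 10.33 mg/L as Cl₂.
Cl₂ equivalent: 10.33 mg/L × 811,000 L = 8375 g.
Product at 59.4% available Cl: 8375 / 0.594 = 14,100 g.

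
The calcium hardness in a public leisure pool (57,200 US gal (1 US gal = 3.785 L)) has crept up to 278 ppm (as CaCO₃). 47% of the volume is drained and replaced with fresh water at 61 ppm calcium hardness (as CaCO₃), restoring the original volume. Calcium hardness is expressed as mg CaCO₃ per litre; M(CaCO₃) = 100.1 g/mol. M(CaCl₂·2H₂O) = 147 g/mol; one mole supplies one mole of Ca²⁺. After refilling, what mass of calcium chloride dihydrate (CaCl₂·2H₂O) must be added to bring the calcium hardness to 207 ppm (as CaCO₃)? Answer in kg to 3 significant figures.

9.85 kg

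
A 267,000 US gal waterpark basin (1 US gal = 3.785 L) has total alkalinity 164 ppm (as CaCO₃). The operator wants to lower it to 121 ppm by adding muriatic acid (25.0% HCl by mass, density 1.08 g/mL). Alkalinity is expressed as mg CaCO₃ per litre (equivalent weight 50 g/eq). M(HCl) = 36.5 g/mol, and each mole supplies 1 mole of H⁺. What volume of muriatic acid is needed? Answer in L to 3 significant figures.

Volume: 267,000 US gal × 3.785 L/gal = 1,010,595 L.
Alkalinity to neutralize: (164 − 121) = 43 mg/L as CaCO₃ × 1,010,595 L = 43,460 g as CaCO₃.
Equivalents of H⁺ required: 43,460 ÷ 50 g/eq = 869.1 eq = 869.1 mol HCl.
Mass of HCl: 869.1 × 36.5 = 31,720 g.
Mass of 25.0% solution: 31,720 / 0.25 = 126,900 g.
Volume: 126,900 g ÷ 1.08 g/mL = 117,500 mL.

117 L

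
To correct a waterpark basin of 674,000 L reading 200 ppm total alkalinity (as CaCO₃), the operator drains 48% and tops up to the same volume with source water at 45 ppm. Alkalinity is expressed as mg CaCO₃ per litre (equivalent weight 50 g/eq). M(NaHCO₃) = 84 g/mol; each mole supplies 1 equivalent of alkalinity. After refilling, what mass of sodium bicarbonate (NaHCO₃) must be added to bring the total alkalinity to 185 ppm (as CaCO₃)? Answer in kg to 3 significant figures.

After draining 48% and refilling: 200 × 0.52 + 45 × 0.48 = 125.6 ppm.
Deficit to target: 185 − 125.6 = 59.4 mg/L.
As CaCO₃: 59.4 mg/L × 674,000 L = 40,040 g; ÷ 50 g/eq ÷ 1 = 800.7 mol NaHCO₃.
Mass: 800.7 × 84 = 67,260 g.

67.3 kg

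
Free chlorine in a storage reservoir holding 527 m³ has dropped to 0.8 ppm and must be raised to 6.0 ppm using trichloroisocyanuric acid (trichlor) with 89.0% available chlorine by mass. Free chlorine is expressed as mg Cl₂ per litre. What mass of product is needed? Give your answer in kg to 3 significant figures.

3.08 kg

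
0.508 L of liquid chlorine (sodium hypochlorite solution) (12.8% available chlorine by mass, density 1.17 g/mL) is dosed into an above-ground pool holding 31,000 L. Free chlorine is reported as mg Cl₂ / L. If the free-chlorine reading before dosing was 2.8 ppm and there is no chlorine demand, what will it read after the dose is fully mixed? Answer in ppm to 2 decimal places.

Mass of solution: 0.508 L × 1000 mL/L × 1.17 g/mL = 594.4 g.
Available chlorine delivered: 594.4 g × 0.128 = 76.08 g as Cl₂.
Concentration rise: 76.08 g / 31,000 L = 2.454 mg/L = 2.45 ppm.
Final FC: 2.8 + 2.45 = 5.25 ppm.

5.25 ppm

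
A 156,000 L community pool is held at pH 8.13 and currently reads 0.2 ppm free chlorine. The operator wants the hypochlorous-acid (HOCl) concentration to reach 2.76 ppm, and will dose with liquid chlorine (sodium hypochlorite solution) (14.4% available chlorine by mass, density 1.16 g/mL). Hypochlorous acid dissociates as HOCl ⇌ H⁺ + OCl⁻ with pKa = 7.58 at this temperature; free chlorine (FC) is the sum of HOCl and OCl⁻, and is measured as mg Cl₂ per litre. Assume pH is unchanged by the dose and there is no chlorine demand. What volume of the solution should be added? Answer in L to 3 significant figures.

11.5 L

[OCl⁻]/[HOCl] = 10^(pH − pKa) = 10^(8.13 − 7.58) = 3.548; fraction as HOCl = 1/(1 + 3.548) = 0.2199.
Free chlorine required for 2.76 ppm HOCl: 2.76 / 0.2199 = 12.55 ppm.
FC to add: 12.55 − 0.2 = 12.35 mg/L as Cl₂.
Cl₂ equivalent: 12.35 mg/L × 156,000 L = 1927 g.
Product at 14.4% available Cl: 1927 / 0.144 = 13,380 g.
Volume: 13,380 g ÷ 1.16 g/mL = 11,540 mL.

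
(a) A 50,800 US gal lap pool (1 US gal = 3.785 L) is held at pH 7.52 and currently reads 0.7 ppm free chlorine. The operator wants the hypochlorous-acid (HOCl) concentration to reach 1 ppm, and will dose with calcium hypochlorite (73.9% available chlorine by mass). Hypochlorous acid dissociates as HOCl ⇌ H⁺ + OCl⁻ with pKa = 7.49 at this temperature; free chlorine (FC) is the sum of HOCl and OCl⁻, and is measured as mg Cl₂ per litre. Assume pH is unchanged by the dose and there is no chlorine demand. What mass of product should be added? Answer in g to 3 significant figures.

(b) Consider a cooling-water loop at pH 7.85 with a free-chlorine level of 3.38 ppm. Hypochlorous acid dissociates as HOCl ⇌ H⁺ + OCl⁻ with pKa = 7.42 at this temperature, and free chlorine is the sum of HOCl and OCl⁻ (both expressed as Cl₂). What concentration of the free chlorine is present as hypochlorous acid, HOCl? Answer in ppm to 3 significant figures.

(a) Volume: 50,800 US gal × 3.785 L/gal = 192,278 L.
(a) [OCl⁻]/[HOCl] = 10^(pH − pKa) = 10^(7.52 − 7.49) = 1.072; fraction as HOCl = 1/(1 + 1.072) = 0.4827.
(a) Free chlorine required for 1 ppm HOCl: 1 / 0.4827 = 2.072 ppm.
(a) FC to add: 2.072 − 0.7 = 1.372 mg/L as Cl₂.
(a) Cl₂ equivalent: 1.372 mg/L × 192,278 L = 263.7 g.
(a) Product at 73.9% available Cl: 263.7 / 0.739 = 356.9 g.

(b) [OCl⁻]/[HOCl] = 10^(pH − pKa) = 10^(7.85 − 7.42) = 10^0.43 = 2.692.
(b) Fraction as HOCl = 1 / (1 + 2.692) = 0.2709.
(b) HOCl = 0.2709 × 3.38 ppm = 0.9156 ppm.

(a) 357 g; (b) 0.916 ppm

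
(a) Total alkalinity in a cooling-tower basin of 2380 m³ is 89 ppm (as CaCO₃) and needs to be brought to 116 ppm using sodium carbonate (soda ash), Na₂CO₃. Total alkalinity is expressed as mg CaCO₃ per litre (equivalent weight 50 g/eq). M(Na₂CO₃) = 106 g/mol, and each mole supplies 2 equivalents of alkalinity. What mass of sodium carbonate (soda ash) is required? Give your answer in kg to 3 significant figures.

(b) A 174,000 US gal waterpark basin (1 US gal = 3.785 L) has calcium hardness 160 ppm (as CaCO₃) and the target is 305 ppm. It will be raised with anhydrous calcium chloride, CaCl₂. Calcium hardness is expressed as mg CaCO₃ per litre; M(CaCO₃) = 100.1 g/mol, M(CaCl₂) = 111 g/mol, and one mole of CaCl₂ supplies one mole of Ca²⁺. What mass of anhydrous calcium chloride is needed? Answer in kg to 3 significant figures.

(a) Volume: 2380 m³ = 2,380,000 L.
(a) Alkalinity to add: (116 − 89) = 27 mg/L as CaCO₃ × 2,380,000 L = 64,260 g as CaCO₃.
(a) Equivalents: 64,260 g ÷ 50 g/eq = 1285 eq.
(a) Each mole of Na₂CO₃ supplies 2 eq, so 1285 / 2 = 642.6 mol.
(a) Mass: 642.6 mol × 106 g/mol = 68,120 g.

(b) Volume: 174,000 US gal × 3.785 L/gal = 658,590 L.
(b) Hardness to add: (305 − 160) = 145 mg/L as CaCO₃ × 658,590 L = 95,500 g as CaCO₃.
(b) Moles of Ca²⁺ (1 mol Ca²⁺ ≡ 1 mol CaCO₃): 95,500 / 100.1 g/mol = 954 mol.
(b) Mass of CaCl₂: 954 × 111 = 105,900 g.

(a) 68.1 kg; (b) 106 kg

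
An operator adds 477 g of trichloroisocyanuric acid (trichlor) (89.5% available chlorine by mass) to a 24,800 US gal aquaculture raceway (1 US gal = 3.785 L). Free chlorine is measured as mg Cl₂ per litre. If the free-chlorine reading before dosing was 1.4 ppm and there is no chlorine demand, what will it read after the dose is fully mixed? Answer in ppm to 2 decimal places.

5.95 ppm

Volume: 24,800 US gal × 3.785 L/gal = 93,868 L.
Available chlorine delivered: 477 g × 0.895 = 426.9 g as Cl₂.
Concentration rise: 426.9 g / 93,868 L = 4.548 mg/L = 4.55 ppm.
Final FC: 1.4 + 4.55 = 5.95 ppm.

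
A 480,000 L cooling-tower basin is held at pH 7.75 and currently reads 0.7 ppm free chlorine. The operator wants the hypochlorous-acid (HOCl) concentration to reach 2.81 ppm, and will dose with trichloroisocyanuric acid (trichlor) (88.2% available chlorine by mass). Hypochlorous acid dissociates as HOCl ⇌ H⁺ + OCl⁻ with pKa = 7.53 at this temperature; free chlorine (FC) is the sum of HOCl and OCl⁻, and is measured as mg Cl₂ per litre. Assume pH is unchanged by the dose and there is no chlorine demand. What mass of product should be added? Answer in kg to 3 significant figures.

[OCl⁻]/[HOCl] = 10^(pH − pKa) = 10^(7.75 − 7.53) = 1.66; fraction as HOCl = 1/(1 + 1.66) = 0.376.
Free chlorine required for 2.81 ppm HOCl: 2.81 / 0.376 = 7.473 ppm.
FC to add: 7.473 − 0.7 = 6.773 mg/L as Cl₂.
Cl₂ equivalent: 6.773 mg/L × 480,000 L = 3251 g.
Product at 88.2% available Cl: 3251 / 0.882 = 3686 g.

3.69 kg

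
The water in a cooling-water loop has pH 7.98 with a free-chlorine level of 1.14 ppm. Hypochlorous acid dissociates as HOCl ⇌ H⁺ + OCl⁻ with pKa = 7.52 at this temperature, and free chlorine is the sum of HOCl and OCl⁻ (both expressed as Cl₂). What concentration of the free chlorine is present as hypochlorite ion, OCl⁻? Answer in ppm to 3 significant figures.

0.846 ppm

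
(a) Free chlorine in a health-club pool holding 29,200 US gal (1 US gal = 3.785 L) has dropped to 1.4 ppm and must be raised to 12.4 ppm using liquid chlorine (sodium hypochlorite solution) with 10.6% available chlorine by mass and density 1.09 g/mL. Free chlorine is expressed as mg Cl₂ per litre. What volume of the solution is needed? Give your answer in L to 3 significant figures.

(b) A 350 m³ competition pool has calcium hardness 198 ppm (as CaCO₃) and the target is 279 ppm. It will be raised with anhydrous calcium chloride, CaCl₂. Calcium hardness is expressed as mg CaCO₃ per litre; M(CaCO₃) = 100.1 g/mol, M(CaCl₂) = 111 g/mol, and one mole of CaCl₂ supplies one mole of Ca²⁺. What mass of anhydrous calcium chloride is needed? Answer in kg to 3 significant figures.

(a) 10.5 L; (b) 31.4 kg

(a) Volume: 29,200 US gal × 3.785 L/gal = 110,522 L.
(a) Chlorine deficit: 12.4 − 1.4 = 11 ppm = 11 mg/L as Cl₂.
(a) Cl₂ equivalent needed: 11 mg/L × 110,522 L = 1,216,000 mg = 1216 g.
(a) Product at 10.6% available chlorine: 1216 / 0.106 = 11,470 g.
(a) Volume at density 1.09 g/mL: 11,470 g ÷ 1.09 g/mL = 10,520 mL.

(b) Volume: 350 m³ = 350,000 L.
(b) Hardness to add: (279 − 198) = 81 mg/L as CaCO₃ × 350,000 L = 28,350 g as CaCO₃.
(b) Moles of Ca²⁺ (1 mol Ca²⁺ ≡ 1 mol CaCO₃): 28,350 / 100.1 g/mol = 283.2 mol.
(b) Mass of CaCl₂: 283.2 × 111 = 31,440 g.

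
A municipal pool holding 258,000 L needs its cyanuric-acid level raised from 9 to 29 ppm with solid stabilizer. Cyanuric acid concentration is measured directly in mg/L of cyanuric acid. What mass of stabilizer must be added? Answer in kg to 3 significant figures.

5.16 kg

CYA to add: (29 − 9) = 20 mg/L × 258,000 L = 5160 g cyanuric acid.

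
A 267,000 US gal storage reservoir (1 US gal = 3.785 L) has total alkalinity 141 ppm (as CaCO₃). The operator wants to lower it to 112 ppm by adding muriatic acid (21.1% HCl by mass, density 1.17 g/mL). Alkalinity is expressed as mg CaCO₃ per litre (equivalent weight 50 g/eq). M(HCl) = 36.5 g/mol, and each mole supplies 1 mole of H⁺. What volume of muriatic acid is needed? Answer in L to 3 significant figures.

86.7 L

Volume: 267,000 US gal × 3.785 L/gal = 1,010,595 L.
Alkalinity to neutralize: (141 − 112) = 29 mg/L as CaCO₃ × 1,010,595 L = 29,310 g as CaCO₃.
Equivalents of H⁺ required: 29,310 ÷ 50 g/eq = 586.1 eq = 586.1 mol HCl.
Mass of HCl: 586.1 × 36.5 = 21,390 g.
Mass of 21.1% solution: 21,390 / 0.211 = 101,400 g.
Volume: 101,400 g ÷ 1.17 g/mL = 86,660 mL.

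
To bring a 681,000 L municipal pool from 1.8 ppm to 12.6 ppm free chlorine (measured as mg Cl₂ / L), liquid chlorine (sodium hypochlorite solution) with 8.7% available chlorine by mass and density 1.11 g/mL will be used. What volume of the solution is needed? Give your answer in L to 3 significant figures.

76.2 L

Chlorine deficit: 12.6 − 1.8 = 10.8 ppm = 10.8 mg/L as Cl₂.
Cl₂ equivalent needed: 10.8 mg/L × 681,000 L = 7,355,000 mg = 7355 g.
Product at 8.7% available chlorine: 7355 / 0.087 = 84,540 g.
Volume at density 1.11 g/mL: 84,540 g ÷ 1.11 g/mL = 76,160 mL.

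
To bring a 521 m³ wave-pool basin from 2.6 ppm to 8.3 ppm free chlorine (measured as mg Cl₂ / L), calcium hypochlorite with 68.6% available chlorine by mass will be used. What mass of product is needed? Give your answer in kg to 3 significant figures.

4.33 kg

Volume: 521 m³ = 521,000 L.
Chlorine deficit: 8.3 − 2.6 = 5.7 ppm = 5.7 mg/L as Cl₂.
Cl₂ equivalent needed: 5.7 mg/L × 521,000 L = 2,970,000 mg = 2970 g.
Product at 68.6% available chlorine: 2970 / 0.686 = 4329 g.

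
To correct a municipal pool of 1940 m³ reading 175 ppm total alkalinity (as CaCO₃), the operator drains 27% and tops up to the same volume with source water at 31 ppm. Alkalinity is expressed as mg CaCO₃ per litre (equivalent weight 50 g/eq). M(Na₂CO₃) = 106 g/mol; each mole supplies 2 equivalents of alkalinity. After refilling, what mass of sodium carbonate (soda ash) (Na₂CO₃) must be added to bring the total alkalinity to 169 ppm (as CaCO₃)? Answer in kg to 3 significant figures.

67.6 kg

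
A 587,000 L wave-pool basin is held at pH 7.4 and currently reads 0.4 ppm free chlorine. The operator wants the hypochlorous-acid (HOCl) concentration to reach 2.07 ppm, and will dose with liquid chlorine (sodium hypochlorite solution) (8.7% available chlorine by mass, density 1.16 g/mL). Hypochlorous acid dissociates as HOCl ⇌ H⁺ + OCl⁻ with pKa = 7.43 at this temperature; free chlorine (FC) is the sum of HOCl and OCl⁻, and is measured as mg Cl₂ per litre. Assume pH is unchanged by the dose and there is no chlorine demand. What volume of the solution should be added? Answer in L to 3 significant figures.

21.0 L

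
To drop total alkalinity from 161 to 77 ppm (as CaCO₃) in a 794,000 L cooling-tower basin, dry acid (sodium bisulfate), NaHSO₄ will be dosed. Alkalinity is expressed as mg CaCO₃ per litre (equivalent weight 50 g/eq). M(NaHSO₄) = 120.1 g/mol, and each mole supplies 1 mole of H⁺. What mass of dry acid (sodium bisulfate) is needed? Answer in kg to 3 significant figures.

Alkalinity to neutralize: (161 − 77) = 84 mg/L as CaCO₃ × 794,000 L = 66,700 g as CaCO₃.
Equivalents of H⁺ required: 66,700 ÷ 50 g/eq = 1334 eq = 1334 mol NaHSO₄.
Mass of NaHSO₄: 1334 × 120.1 = 160,200 g.

160 kg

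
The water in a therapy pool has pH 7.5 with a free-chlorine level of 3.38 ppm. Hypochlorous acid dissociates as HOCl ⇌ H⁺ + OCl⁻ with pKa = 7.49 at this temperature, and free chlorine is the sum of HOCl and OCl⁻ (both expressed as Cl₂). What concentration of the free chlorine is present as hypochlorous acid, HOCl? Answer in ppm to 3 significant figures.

[OCl⁻]/[HOCl] = 10^(pH − pKa) = 10^(7.5 − 7.49) = 10^0.01 = 1.023.
Fraction as HOCl = 1 / (1 + 1.023) = 0.4942.
HOCl = 0.4942 × 3.38 ppm = 1.671 ppm.

1.67 ppm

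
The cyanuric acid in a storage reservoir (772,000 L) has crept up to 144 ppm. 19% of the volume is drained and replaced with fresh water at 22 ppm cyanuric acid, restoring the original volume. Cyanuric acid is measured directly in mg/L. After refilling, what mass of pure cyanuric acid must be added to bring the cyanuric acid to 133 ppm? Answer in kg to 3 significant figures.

9.40 kg

After draining 19% and refilling: 144 × 0.81 + 22 × 0.19 = 120.82 ppm.
Deficit to target: 133 − 120.82 = 12.18 mg/L.
Mass: 12.18 mg/L × 772,000 L = 9403 g cyanuric acid.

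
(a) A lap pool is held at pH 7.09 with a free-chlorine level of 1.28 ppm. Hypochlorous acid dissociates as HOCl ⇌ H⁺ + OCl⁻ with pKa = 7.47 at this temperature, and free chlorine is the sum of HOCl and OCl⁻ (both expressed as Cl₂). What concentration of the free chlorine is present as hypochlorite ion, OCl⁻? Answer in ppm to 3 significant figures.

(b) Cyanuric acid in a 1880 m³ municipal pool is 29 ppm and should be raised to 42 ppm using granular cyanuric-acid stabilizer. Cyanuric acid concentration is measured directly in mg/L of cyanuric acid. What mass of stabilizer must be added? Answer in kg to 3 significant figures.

(a) 0.377 ppm; (b) 24.4 kg

(a) [OCl⁻]/[HOCl] = 10^(pH − pKa) = 10^(7.09 − 7.47) = 10^-0.38 = 0.4169.
(a) Fraction as HOCl = 1 / (1 + 0.4169) = 0.7058.
(a) OCl⁻ = (1 − 0.7058) × 1.28 ppm = 0.3766 ppm.

(b) Volume: 1880 m³ = 1,880,000 L.
(b) CYA to add: (42 − 29) = 13 mg/L × 1,880,000 L = 24,440 g cyanuric acid.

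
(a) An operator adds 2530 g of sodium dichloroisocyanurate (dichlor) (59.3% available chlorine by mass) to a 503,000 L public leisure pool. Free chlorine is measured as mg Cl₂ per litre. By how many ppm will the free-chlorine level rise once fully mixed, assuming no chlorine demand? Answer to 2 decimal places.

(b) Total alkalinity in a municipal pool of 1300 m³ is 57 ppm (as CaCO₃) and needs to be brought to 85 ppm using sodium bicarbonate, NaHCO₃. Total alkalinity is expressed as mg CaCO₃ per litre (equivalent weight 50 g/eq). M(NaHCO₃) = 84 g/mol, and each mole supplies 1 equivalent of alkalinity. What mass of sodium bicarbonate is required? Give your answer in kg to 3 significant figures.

(a) Available chlorine delivered: 2530 g × 0.593 = 1500 g as Cl₂.
(a) Concentration rise: 1500 g / 503,000 L = 2.983 mg/L = 2.98 ppm.

(b) Volume: 1300 m³ = 1,300,000 L.
(b) Alkalinity to add: (85 − 57) = 28 mg/L as CaCO₃ × 1,300,000 L = 36,400 g as CaCO₃.
(b) Equivalents: 36,400 g ÷ 50 g/eq = 728 eq.
(b) NaHCO₃ supplies 1 eq per mole → 728 mol.
(b) Mass: 728 mol × 84 g/mol = 61,150 g.

(a) 2.98 ppm; (b) 61.2 kg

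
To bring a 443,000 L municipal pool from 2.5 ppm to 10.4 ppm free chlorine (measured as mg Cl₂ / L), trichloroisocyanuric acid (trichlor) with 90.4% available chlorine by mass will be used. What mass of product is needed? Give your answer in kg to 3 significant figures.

3.87 kg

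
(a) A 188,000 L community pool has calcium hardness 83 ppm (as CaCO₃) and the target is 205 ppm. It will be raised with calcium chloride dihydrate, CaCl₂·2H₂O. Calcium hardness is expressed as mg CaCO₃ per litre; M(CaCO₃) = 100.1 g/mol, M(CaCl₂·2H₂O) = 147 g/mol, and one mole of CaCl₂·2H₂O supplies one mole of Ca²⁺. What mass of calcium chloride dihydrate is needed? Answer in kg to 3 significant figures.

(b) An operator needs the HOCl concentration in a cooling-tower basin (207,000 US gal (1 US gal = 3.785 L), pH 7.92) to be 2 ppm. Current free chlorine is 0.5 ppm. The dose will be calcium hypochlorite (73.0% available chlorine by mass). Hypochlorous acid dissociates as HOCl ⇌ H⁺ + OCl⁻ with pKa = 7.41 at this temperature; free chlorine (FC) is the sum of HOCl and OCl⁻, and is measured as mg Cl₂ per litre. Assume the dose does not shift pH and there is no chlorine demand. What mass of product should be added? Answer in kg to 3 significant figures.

(a) 33.7 kg; (b) 8.56 kg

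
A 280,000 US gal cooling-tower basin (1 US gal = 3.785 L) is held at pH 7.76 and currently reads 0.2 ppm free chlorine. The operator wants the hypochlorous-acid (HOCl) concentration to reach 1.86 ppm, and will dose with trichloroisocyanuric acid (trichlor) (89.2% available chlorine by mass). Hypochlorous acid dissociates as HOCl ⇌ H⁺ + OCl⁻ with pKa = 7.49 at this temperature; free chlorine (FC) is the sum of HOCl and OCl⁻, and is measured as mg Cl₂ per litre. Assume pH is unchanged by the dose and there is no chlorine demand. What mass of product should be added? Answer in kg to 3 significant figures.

Volume: 280,000 US gal × 3.785 L/gal = 1,059,800 L.
[OCl⁻]/[HOCl] = 10^(pH − pKa) = 10^(7.76 − 7.49) = 1.862; fraction as HOCl = 1/(1 + 1.862) = 0.3494.
Free chlorine required for 1.86 ppm HOCl: 1.86 / 0.3494 = 5.323 ppm.
FC to add: 5.323 − 0.2 = 5.123 mg/L as Cl₂.
Cl₂ equivalent: 5.123 mg/L × 1,059,800 L = 5430 g.
Product at 89.2% available Cl: 5430 / 0.892 = 6087 g.

6.09 kg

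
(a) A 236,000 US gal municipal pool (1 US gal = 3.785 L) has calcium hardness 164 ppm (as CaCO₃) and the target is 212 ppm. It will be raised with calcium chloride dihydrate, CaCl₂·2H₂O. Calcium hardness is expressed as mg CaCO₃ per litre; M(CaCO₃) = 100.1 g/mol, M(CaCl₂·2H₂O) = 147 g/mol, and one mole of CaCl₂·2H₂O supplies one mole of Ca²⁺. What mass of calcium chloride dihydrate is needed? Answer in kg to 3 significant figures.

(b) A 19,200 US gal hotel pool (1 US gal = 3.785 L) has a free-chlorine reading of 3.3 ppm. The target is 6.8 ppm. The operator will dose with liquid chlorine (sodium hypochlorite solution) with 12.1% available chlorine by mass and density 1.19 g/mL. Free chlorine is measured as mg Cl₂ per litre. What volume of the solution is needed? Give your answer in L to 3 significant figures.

(a) 63.0 kg; (b) 1.77 L

(a) Volume: 236,000 US gal × 3.785 L/gal = 893,260 L.
(a) Hardness to add: (212 − 164) = 48 mg/L as CaCO₃ × 893,260 L = 42,880 g as CaCO₃.
(a) Moles of Ca²⁺ (1 mol Ca²⁺ ≡ 1 mol CaCO₃): 42,880 / 100.1 g/mol = 428.3 mol.
(a) Mass of CaCl₂·2H₂O: 428.3 × 147 = 62,970 g.

(b) Volume: 19,200 US gal × 3.785 L/gal = 72,672 L.
(b) Chlorine deficit: 6.8 − 3.3 = 3.5 ppm = 3.5 mg/L as Cl₂.
(b) Cl₂ equivalent needed: 3.5 mg/L × 72,672 L = 254,400 mg = 254.4 g.
(b) Product at 12.1% available chlorine: 254.4 / 0.121 = 2102 g.
(b) Volume at density 1.19 g/mL: 2102 g ÷ 1.19 g/mL = 1766 mL.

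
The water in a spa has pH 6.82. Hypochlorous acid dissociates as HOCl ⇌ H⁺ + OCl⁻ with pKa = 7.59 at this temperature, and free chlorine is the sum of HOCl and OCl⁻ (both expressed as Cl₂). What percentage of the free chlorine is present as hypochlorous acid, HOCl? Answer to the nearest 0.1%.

[OCl⁻]/[HOCl] = 10^(pH − pKa) = 10^(6.82 − 7.59) = 10^-0.77 = 0.1698.
Fraction as HOCl = 1 / (1 + 0.1698) = 0.8548.

85.5%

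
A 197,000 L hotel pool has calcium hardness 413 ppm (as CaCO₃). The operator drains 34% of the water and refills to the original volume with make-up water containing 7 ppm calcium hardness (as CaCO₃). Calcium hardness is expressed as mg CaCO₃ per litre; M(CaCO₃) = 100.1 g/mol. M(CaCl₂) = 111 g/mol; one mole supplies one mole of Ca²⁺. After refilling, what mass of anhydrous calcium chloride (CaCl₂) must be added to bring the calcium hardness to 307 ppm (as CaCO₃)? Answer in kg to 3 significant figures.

7.00 kg

After draining 34% and refilling: 413 × 0.66 + 7 × 0.34 = 274.96 ppm.
Deficit to target: 307 − 274.96 = 32.04 mg/L.
As CaCO₃: 32.04 mg/L × 197,000 L = 6312 g; ÷ 100.1 = 63.06 mol Ca²⁺.
Mass: 63.06 × 111 = 6999 g.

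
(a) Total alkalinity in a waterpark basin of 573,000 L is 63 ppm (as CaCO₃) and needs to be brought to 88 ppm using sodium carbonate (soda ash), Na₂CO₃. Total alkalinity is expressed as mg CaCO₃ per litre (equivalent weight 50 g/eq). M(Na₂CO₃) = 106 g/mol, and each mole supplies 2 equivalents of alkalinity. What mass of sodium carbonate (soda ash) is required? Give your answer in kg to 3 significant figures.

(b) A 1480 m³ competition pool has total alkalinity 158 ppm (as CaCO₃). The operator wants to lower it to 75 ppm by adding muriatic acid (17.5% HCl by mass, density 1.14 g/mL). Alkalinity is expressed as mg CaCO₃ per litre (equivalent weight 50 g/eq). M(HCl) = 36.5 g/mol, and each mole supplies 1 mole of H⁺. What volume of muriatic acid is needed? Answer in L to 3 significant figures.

(a) 15.2 kg; (b) 449 L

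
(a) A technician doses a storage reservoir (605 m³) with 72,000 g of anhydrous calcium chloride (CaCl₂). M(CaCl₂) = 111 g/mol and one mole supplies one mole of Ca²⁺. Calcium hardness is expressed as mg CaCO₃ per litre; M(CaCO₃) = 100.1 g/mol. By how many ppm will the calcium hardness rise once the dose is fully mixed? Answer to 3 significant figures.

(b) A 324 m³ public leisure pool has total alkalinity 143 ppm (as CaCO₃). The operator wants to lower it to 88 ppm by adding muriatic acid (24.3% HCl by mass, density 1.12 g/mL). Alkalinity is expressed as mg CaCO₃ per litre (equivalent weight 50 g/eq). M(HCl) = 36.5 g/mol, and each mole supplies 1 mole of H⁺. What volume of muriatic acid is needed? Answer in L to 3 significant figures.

(a) Volume: 605 m³ = 605,000 L.
(a) Moles of Ca²⁺: 72,000 g ÷ 111 g/mol = 648.6 mol.
(a) As CaCO₃: 648.6 mol × 100.1 g/mol = 64,930 g.
(a) Rise: 64,930 g / 605,000 L × 1000 = 107.3 mg/L.

(b) Volume: 324 m³ = 324,000 L.
(b) Alkalinity to neutralize: (143 − 88) = 55 mg/L as CaCO₃ × 324,000 L = 17,820 g as CaCO₃.
(b) Equivalents of H⁺ required: 17,820 ÷ 50 g/eq = 356.4 eq = 356.4 mol HCl.
(b) Mass of HCl: 356.4 × 36.5 = 13,010 g.
(b) Mass of 24.3% solution: 13,010 / 0.243 = 53,530 g.
(b) Volume: 53,530 g ÷ 1.12 g/mL = 47,800 mL.

(a) 107 ppm; (b) 47.8 L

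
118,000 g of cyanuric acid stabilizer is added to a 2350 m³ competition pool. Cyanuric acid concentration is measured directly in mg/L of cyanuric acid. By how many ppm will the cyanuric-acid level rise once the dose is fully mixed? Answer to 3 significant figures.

50.2 ppm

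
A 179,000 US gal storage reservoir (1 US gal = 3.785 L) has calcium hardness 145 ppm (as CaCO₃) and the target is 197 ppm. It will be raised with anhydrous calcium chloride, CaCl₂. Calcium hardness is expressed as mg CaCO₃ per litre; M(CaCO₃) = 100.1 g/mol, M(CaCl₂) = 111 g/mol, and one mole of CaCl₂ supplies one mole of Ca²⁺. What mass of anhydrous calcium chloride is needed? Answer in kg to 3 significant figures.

Volume: 179,000 US gal × 3.785 L/gal = 677,515 L.
Hardness to add: (197 − 145) = 52 mg/L as CaCO₃ × 677,515 L = 35,230 g as CaCO₃.
Moles of Ca²⁺ (1 mol Ca²⁺ ≡ 1 mol CaCO₃): 35,230 / 100.1 g/mol = 352 mol.
Mass of CaCl₂: 352 × 111 = 39,070 g.

39.1 kg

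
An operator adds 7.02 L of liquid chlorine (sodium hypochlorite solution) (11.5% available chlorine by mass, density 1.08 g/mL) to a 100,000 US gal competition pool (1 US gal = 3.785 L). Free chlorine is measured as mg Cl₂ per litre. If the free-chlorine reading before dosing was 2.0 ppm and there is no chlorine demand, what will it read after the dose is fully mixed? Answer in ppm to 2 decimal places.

4.30 ppm

Volume: 100,000 US gal × 3.785 L/gal = 378,500 L.
Mass of solution: 7.02 L × 1000 mL/L × 1.08 g/mL = 7582 g.
Available chlorine delivered: 7582 g × 0.115 = 871.9 g as Cl₂.
Concentration rise: 871.9 g / 378,500 L = 2.304 mg/L = 2.30 ppm.
Final FC: 2.0 + 2.30 = 4.30 ppm.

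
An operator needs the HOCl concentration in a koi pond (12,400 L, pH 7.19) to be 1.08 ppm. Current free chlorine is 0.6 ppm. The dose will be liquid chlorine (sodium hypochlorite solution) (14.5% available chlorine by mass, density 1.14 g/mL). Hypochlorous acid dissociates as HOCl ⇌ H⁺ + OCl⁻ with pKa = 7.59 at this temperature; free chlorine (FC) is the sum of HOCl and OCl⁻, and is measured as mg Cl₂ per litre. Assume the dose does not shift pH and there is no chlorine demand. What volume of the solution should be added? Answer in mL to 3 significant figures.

68.3 mL

[OCl⁻]/[HOCl] = 10^(pH − pKa) = 10^(7.19 − 7.59) = 0.3981; fraction as HOCl = 1/(1 + 0.3981) = 0.7153.
Free chlorine required for 1.08 ppm HOCl: 1.08 / 0.7153 = 1.51 ppm.
FC to add: 1.51 − 0.6 = 0.91 mg/L as Cl₂.
Cl₂ equivalent: 0.91 mg/L × 12,400 L = 11.28 g.
Product at 14.5% available Cl: 11.28 / 0.145 = 77.82 g.
Volume: 77.82 g ÷ 1.14 g/mL = 68.26 mL.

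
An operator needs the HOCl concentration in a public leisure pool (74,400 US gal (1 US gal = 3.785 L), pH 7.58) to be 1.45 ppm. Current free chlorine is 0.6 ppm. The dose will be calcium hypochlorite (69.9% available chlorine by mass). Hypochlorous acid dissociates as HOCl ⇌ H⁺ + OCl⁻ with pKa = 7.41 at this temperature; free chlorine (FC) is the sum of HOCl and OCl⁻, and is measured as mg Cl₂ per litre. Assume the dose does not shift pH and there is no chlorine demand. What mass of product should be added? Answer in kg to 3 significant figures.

1.21 kg

Volume: 74,400 US gal × 3.785 L/gal = 281,604 L.
[OCl⁻]/[HOCl] = 10^(pH − pKa) = 10^(7.58 − 7.41) = 1.479; fraction as HOCl = 1/(1 + 1.479) = 0.4034.
Free chlorine required for 1.45 ppm HOCl: 1.45 / 0.4034 = 3.595 ppm.
FC to add: 3.595 − 0.6 = 2.995 mg/L as Cl₂.
Cl₂ equivalent: 2.995 mg/L × 281,604 L = 843.3 g.
Product at 69.9% available Cl: 843.3 / 0.699 = 1206 g.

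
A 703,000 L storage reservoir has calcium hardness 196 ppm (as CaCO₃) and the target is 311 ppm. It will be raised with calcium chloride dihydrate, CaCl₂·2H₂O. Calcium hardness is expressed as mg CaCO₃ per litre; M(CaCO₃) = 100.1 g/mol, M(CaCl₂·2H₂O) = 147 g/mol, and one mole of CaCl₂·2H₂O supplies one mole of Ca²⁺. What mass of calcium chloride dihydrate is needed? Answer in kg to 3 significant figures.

Hardness to add: (311 − 196) = 115 mg/L as CaCO₃ × 703,000 L = 80,840 g as CaCO₃.
Moles of Ca²⁺ (1 mol Ca²⁺ ≡ 1 mol CaCO₃): 80,840 / 100.1 g/mol = 807.6 mol.
Mass of CaCl₂·2H₂O: 807.6 × 147 = 118,700 g.

119 kg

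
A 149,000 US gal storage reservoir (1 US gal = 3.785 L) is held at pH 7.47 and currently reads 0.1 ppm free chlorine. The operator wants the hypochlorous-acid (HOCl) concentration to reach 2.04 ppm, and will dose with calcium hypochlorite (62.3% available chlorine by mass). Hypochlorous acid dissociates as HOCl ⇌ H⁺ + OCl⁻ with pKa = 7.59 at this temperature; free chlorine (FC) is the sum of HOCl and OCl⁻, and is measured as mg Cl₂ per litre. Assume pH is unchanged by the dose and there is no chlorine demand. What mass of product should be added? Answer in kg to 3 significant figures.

3.16 kg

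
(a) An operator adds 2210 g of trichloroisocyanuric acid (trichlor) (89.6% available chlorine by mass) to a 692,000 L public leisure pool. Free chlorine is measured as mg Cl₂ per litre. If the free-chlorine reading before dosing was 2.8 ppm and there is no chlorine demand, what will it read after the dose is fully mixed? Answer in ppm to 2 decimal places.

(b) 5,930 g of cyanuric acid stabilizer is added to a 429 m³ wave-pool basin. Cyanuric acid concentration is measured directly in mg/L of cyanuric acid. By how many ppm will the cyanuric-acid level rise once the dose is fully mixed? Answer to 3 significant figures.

(a) 5.66 ppm; (b) 13.8 ppm

(a) Available chlorine delivered: 2210 g × 0.896 = 1980 g as Cl₂.
(a) Concentration rise: 1980 g / 692,000 L = 2.862 mg/L = 2.86 ppm.
(a) Final FC: 2.8 + 2.86 = 5.66 ppm.

(b) Volume: 429 m³ = 429,000 L.
(b) Rise: 5,930 g / 429,000 L × 1000 = 13.82 mg/L.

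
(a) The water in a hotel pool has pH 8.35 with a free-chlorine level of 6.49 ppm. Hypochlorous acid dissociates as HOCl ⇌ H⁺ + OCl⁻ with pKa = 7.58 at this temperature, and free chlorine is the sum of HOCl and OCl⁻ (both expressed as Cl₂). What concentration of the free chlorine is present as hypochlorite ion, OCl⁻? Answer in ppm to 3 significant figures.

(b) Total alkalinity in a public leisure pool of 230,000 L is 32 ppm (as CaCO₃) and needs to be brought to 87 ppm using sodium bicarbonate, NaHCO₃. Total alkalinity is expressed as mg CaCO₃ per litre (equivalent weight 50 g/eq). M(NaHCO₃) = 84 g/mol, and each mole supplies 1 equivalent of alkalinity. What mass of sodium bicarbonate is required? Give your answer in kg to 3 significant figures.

(a) 5.55 ppm; (b) 21.3 kg

(a) [OCl⁻]/[HOCl] = 10^(pH − pKa) = 10^(8.35 − 7.58) = 10^0.77 = 5.888.
(a) Fraction as HOCl = 1 / (1 + 5.888) = 0.1452.
(a) OCl⁻ = (1 − 0.1452) × 6.49 ppm = 5.548 ppm.

(b) Alkalinity to add: (87 − 32) = 55 mg/L as CaCO₃ × 230,000 L = 12,650 g as CaCO₃.
(b) Equivalents: 12,650 g ÷ 50 g/eq = 253 eq.
(b) NaHCO₃ supplies 1 eq per mole → 253 mol.
(b) Mass: 253 mol × 84 g/mol = 21,250 g.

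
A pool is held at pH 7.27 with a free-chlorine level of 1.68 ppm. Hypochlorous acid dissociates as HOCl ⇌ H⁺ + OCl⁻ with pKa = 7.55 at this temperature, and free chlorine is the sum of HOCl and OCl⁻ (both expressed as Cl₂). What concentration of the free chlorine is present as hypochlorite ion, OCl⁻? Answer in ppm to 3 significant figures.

0.578 ppm

[OCl⁻]/[HOCl] = 10^(pH − pKa) = 10^(7.27 − 7.55) = 10^-0.28 = 0.5248.
Fraction as HOCl = 1 / (1 + 0.5248) = 0.6558.
OCl⁻ = (1 − 0.6558) × 1.68 ppm = 0.5782 ppm.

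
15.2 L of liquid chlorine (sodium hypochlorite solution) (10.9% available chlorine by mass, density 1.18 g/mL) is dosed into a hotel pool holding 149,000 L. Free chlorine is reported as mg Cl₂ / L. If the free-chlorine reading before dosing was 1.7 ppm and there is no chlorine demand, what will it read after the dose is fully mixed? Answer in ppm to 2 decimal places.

14.82 ppm

Mass of solution: 15.2 L × 1000 mL/L × 1.18 g/mL = 17,940 g.
Available chlorine delivered: 17,940 g × 0.109 = 1955 g as Cl₂.
Concentration rise: 1955 g / 149,000 L = 13.12 mg/L = 13.12 ppm.
Final FC: 1.7 + 13.12 = 14.82 ppm.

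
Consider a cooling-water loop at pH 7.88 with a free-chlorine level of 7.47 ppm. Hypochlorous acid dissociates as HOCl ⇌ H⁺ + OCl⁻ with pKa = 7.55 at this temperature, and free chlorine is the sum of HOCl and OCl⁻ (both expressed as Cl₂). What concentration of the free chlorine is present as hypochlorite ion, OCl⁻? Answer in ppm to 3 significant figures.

[OCl⁻]/[HOCl] = 10^(pH − pKa) = 10^(7.88 − 7.55) = 10^0.33 = 2.138.
Fraction as HOCl = 1 / (1 + 2.138) = 0.3187.
OCl⁻ = (1 − 0.3187) × 7.47 ppm = 5.089 ppm.

5.09 ppm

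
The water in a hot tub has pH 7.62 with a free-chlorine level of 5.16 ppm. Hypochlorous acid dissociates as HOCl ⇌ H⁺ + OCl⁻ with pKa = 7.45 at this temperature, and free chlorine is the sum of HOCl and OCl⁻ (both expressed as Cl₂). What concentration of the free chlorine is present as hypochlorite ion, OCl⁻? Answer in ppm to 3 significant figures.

3.08 ppm

[OCl⁻]/[HOCl] = 10^(pH − pKa) = 10^(7.62 − 7.45) = 10^0.17 = 1.479.
Fraction as HOCl = 1 / (1 + 1.479) = 0.4034.
OCl⁻ = (1 − 0.4034) × 5.16 ppm = 3.079 ppm.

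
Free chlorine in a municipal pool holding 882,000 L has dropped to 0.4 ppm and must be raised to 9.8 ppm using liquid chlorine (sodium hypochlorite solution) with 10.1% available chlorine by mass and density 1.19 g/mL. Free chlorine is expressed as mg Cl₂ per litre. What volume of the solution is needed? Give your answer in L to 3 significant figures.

Chlorine deficit: 9.8 − 0.4 = 9.4 ppm = 9.4 mg/L as Cl₂.
Cl₂ equivalent needed: 9.4 mg/L × 882,000 L = 8,291,000 mg = 8291 g.
Product at 10.1% available chlorine: 8291 / 0.101 = 82,090 g.
Volume at density 1.19 g/mL: 82,090 g ÷ 1.19 g/mL = 68,980 mL.

69.0 L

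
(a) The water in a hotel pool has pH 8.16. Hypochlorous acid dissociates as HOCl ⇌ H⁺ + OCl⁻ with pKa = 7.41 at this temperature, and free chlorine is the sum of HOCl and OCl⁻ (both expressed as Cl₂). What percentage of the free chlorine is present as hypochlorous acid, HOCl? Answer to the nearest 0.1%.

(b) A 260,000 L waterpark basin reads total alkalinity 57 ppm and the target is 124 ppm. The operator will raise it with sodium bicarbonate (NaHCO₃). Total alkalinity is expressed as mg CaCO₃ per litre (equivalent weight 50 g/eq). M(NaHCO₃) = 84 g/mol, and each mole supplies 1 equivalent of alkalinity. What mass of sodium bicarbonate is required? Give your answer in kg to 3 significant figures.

(a) [OCl⁻]/[HOCl] = 10^(pH − pKa) = 10^(8.16 − 7.41) = 10^0.75 = 5.623.
(a) Fraction as HOCl = 1 / (1 + 5.623) = 0.151.

(b) Alkalinity to add: (124 − 57) = 67 mg/L as CaCO₃ × 260,000 L = 17,420 g as CaCO₃.
(b) Equivalents: 17,420 g ÷ 50 g/eq = 348.4 eq.
(b) NaHCO₃ supplies 1 eq per mole → 348.4 mol.
(b) Mass: 348.4 mol × 84 g/mol = 29,270 g.

(a) 15.1%; (b) 29.3 kg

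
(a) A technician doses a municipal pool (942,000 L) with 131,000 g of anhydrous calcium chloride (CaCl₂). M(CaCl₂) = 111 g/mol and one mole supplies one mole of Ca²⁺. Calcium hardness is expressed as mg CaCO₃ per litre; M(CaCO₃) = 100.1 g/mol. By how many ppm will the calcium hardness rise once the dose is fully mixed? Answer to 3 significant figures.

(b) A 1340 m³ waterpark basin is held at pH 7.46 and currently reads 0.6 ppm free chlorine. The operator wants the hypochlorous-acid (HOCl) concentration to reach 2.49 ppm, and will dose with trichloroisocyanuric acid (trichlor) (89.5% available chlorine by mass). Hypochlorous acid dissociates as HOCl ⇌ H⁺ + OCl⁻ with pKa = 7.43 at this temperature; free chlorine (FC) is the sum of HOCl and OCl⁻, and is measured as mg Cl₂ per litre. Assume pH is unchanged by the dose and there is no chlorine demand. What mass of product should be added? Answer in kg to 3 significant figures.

(a) Moles of Ca²⁺: 131,000 g ÷ 111 g/mol = 1180 mol.
(a) As CaCO₃: 1180 mol × 100.1 g/mol = 118,100 g.
(a) Rise: 118,100 g / 942,000 L × 1000 = 125.4 mg/L.

(b) Volume: 1340 m³ = 1,340,000 L.
(b) [OCl⁻]/[HOCl] = 10^(pH − pKa) = 10^(7.46 − 7.43) = 1.072; fraction as HOCl = 1/(1 + 1.072) = 0.4827.
(b) Free chlorine required for 2.49 ppm HOCl: 2.49 / 0.4827 = 5.158 ppm.
(b) FC to add: 5.158 − 0.6 = 4.558 mg/L as Cl₂.
(b) Cl₂ equivalent: 4.558 mg/L × 1,340,000 L = 6108 g.
(b) Product at 89.5% available Cl: 6108 / 0.895 = 6824 g.

(a) 125 ppm; (b) 6.82 kg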